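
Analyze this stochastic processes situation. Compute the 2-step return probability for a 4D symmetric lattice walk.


P(return in 2 steps) = P(reverse first step) = 1/(2d)
= 1/8
= 0.1250

0.1250


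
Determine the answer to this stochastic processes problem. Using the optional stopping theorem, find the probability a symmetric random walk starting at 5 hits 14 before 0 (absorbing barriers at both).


By optional stopping theorem: E(M at tau) = M(0) = 5
P(hit 14)*14 + P(hit 0)*0 = 5
P(hit 14) = (5 - 0)/(14 - 0) = 5/14 = 0.3571

0.3571


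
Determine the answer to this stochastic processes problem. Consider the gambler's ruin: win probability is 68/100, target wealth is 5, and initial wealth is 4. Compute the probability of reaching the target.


Gambler's ruin formula:
r = q/p = 0.3200/0.6800 = 0.4706
P(win) = (1 - r^i)/(1 - r^N)
= (1 - 0.4706^4)/(1 - 0.4706^5)
= 0.9734

0.9734


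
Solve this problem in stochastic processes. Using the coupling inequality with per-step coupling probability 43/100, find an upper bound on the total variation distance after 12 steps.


TV distance bound <= (1-delta)^n
= (1 - 0.4300)^12
= 0.5700^12
= 0.0012

0.0012


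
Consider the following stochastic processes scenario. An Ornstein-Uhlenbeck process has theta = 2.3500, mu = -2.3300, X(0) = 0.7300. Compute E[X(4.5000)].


E[X(t)] = mu + (X(0) - mu)*exp(-theta*t)
= -2.3300 + (0.7300 - -2.3300)*exp(-2.3500*4.5000)
= -2.3300 + 3.0600 * 2.5547e-05
= -2.3299

-2.3299


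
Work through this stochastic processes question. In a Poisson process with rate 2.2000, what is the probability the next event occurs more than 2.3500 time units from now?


P(X > t) = exp(-lambda * t)
= exp(-2.2000 * 2.3500)
= exp(-5.1700) = 0.0057

0.0057


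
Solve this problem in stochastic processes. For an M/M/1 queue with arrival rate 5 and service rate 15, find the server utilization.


rho = lambda/mu
= 5/15
= 0.3333

0.3333


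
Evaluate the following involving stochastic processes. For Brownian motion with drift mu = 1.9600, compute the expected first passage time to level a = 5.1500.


Expected first passage time = a/mu
= 5.1500/1.9600
= 2.6276

2.6276


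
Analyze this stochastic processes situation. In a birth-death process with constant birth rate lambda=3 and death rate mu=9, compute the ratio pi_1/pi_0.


For birth-death process, pi_n/pi_0 = (lambda/mu)^n
= (3/9)^1
= 0.3333

0.3333


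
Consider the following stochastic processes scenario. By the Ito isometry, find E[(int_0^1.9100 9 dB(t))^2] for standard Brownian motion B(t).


By Ito isometry: E[(int f dB)^2] = int f^2 dt
= 9^2 * 1.9100
= 81 * 1.9100 = 154.7100

154.7100


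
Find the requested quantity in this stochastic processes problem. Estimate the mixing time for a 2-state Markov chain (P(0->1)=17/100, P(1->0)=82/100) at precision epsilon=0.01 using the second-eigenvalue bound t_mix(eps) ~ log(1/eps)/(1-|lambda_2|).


lambda_2 = |1 - p01 - p10| = |1 - 0.1700 - 0.8200| = 0.0100
t_mix ~ log(1/eps)/(1 - |lambda_2|)
= log(100)/(1 - 0.0100) = 4.6052/0.9900
= 4.6517

4.6517


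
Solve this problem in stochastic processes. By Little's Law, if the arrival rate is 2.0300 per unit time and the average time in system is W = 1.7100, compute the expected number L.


Little's Law: L = lambda * W
= 2.0300 * 1.7100
= 3.4713

3.4713


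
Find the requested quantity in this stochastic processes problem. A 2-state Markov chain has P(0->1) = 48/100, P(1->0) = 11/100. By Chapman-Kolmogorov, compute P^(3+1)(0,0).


P^4 = P^3 * P^1
Computing via matrix multiplication of the transition matrix.
Entry (0,0) of P^4 = 0.2094

0.2094


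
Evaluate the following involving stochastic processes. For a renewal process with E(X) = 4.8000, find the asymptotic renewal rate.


Long-run renewal rate = 1/E(X)
= 1/4.8000
= 0.2083

0.2083


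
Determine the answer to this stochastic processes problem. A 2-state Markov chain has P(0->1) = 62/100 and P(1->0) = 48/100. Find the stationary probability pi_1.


Stationary distribution: pi_0 = p10/(p01+p10), pi_1 = p01/(p01+p10)
p01 = 0.6200, p10 = 0.4800
pi_1 = 0.5636

0.5636


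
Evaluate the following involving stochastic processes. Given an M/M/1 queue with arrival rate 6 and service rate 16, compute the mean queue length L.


rho = 6/16 = 0.3750
L = rho/(1-rho)
= 0.3750/0.6250
= 0.6000

0.6000


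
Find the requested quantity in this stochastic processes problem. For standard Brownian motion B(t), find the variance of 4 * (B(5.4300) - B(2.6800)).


Var(alpha*(B(t)-B(s))) = alpha^2 * (t-s)
= 4^2 * (5.4300 - 2.6800)
= 16 * 2.7500
= 44.0000

44.0000


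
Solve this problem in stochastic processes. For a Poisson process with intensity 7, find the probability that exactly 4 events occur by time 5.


P(N(t)=k) = (lambda*t)^k * exp(-lambda*t) / k!
lambda*t = 35
= 35^4 * exp(-35) / 4!
= 1500625 * 6.3051e-16 / 24
= 3.9423e-11

3.9423e-11


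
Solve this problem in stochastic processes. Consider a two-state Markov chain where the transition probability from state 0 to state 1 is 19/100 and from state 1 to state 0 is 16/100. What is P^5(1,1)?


Computing P^5 by matrix multiplication.
P = [[0.8100, 0.1900], [0.1600, 0.8400]]
After raising P to the power 5:
P^5(1,1) = 0.5959

0.5959


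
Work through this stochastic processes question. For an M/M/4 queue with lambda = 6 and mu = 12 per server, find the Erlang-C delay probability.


a = lambda/mu = 0.5000
rho = a/c = 0.1250
Erlang-C formula applied:
C(c,a) = 0.0018

0.0018


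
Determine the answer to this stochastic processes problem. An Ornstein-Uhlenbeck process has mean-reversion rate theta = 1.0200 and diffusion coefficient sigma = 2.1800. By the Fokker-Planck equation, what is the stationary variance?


Stationary variance = sigma^2 / (2*theta)
= 2.1800^2 / (2*1.0200)
= 4.7524 / 2.0400
= 2.3296

2.3296


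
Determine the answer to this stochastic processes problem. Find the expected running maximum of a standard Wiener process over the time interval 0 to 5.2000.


E(max B(s)) = sqrt(2t/pi)
= sqrt(2*5.2000/pi)
= sqrt(3.3104)
= 1.8195

1.8195


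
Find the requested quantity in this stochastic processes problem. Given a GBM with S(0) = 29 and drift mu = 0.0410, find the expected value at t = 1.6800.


E[S(t)] = S(0) * exp(mu * t)
= 29 * exp(0.0410 * 1.6800)
= 29 * 1.0713
= 31.0679

31.0679


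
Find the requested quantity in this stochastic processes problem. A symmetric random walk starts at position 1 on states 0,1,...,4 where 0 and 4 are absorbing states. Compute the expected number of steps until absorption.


For symmetric RW on 0,...,N with absorbing barriers, E(i) = i*(N-i)
E(1) = 1 * 3 = 3

3


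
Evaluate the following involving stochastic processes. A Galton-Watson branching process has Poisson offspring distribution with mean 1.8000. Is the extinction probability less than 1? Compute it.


Since mu = 1.8000 > 1, extinction prob q < 1.
Solve s = exp(mu*(s-1)) iteratively.
q = 0.2676

0.2676


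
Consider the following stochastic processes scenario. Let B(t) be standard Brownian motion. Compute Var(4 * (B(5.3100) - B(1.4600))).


Var(alpha*(B(t)-B(s))) = alpha^2 * (t-s)
= 4^2 * (5.3100 - 1.4600)
= 16 * 3.8500
= 61.6000

61.6000


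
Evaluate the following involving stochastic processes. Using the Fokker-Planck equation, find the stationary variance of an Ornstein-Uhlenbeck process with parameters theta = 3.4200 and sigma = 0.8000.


Stationary variance = sigma^2 / (2*theta)
= 0.8000^2 / (2*3.4200)
= 0.6400 / 6.8400
= 0.0936

0.0936


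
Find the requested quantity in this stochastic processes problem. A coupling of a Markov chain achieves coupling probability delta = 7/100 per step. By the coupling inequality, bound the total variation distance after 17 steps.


TV distance bound <= (1-delta)^n
= (1 - 0.0700)^17
= 0.9300^17
= 0.2912

0.2912


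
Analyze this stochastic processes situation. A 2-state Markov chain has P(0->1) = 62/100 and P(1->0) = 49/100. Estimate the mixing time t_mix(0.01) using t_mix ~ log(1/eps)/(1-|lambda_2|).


lambda_2 = |1 - p01 - p10| = |1 - 0.6200 - 0.4900| = 0.1100
t_mix ~ log(1/eps)/(1 - |lambda_2|)
= log(100)/(1 - 0.1100) = 4.6052/0.8900
= 5.1743

5.1743


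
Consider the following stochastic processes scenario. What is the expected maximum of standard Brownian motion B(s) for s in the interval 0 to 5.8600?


E(max B(s)) = sqrt(2t/pi)
= sqrt(2*5.8600/pi)
= sqrt(3.7306)
= 1.9315

1.9315


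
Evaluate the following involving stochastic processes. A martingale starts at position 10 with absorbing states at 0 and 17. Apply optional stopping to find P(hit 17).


By optional stopping theorem: E(M at tau) = M(0) = 10
P(hit 17)*17 + P(hit 0)*0 = 10
P(hit 17) = (10 - 0)/(17 - 0) = 10/17 = 0.5882

0.5882


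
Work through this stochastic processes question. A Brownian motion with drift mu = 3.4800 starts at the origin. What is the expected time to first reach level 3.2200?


Expected first passage time = a/mu
= 3.2200/3.4800
= 0.9253

0.9253


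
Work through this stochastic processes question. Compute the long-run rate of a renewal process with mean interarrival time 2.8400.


Long-run renewal rate = 1/E(X)
= 1/2.8400
= 0.3521

0.3521


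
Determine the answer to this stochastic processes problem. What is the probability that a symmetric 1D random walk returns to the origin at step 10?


P(S(10) = 0) = C(10,5) / 4^5
= 252 / 1024
= 0.2461

0.2461


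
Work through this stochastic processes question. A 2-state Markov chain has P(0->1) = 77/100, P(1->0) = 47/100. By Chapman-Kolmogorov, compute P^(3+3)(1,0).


P^6 = P^3 * P^3
Computing via matrix multiplication of the transition matrix.
Entry (1,0) of P^6 = 0.3790

0.3790


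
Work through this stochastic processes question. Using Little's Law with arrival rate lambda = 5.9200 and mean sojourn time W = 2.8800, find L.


Little's Law: L = lambda * W
= 5.9200 * 2.8800
= 17.0496

17.0496


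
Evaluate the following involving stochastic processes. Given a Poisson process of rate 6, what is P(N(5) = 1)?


P(N(t)=k) = (lambda*t)^k * exp(-lambda*t) / k!
lambda*t = 30
= 30^1 * exp(-30) / 1!
= 30 * 9.3576e-14 / 1
= 2.8073e-12

2.8073e-12


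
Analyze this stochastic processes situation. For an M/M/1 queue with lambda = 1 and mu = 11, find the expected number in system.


rho = 1/11 = 0.0909
L = rho/(1-rho)
= 0.0909/0.9091
= 0.1000

0.1000


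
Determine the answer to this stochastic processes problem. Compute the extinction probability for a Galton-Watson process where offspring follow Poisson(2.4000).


Since mu = 2.4000 > 1, extinction prob q < 1.
Solve s = exp(mu*(s-1)) iteratively.
q = 0.1214

0.1214


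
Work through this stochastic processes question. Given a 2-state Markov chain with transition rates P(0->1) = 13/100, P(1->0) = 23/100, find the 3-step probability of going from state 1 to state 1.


Computing P^3 by matrix multiplication.
P = [[0.8700, 0.1300], [0.2300, 0.7700]]
After raising P to the power 3:
P^3(1,1) = 0.5286

0.5286


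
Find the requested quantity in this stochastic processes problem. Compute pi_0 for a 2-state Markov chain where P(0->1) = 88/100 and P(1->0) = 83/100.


Stationary distribution: pi_0 = p10/(p01+p10), pi_1 = p01/(p01+p10)
p01 = 0.8800, p10 = 0.8300
pi_0 = 0.4854

0.4854


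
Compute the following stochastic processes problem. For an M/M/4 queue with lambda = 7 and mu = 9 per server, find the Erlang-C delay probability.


a = lambda/mu = 0.7778
rho = a/c = 0.1944
Erlang-C formula applied:
C(c,a) = 0.0087

0.0087


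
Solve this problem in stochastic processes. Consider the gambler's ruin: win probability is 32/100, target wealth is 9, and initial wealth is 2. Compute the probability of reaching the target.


Gambler's ruin formula:
r = q/p = 0.6800/0.3200 = 2.1250
P(win) = (1 - r^i)/(1 - r^N)
= (1 - 2.1250^2)/(1 - 2.1250^9)
= 0.0040

0.0040


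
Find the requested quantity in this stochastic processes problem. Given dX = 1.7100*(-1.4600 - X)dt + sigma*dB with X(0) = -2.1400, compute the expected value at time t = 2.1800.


E[X(t)] = mu + (X(0) - mu)*exp(-theta*t)
= -1.4600 + (-2.1400 - -1.4600)*exp(-1.7100*2.1800)
= -1.4600 + -0.6800 * 0.0240
= -1.4764

-1.4764


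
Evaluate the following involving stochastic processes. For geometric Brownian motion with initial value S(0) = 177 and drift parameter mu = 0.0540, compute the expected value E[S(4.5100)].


E[S(t)] = S(0) * exp(mu * t)
= 177 * exp(0.0540 * 4.5100)
= 177 * 1.2758
= 225.8091

225.8091


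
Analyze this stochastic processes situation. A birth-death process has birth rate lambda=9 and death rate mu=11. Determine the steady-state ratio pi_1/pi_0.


For birth-death process, pi_n/pi_0 = (lambda/mu)^n
= (9/11)^1
= 0.8182

0.8182


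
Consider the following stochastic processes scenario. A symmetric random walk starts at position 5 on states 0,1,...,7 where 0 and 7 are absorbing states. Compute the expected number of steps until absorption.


For symmetric RW on 0,...,N with absorbing barriers, E(i) = i*(N-i)
E(5) = 5 * 2 = 10

10


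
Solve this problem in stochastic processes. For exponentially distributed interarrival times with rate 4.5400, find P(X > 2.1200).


P(X > t) = exp(-lambda * t)
= exp(-4.5400 * 2.1200)
= exp(-9.6248) = 6.6070e-05

6.6070e-05


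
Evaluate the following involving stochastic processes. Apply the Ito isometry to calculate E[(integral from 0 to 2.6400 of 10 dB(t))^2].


By Ito isometry: E[(int f dB)^2] = int f^2 dt
= 10^2 * 2.6400
= 100 * 2.6400 = 264.0000

264.0000


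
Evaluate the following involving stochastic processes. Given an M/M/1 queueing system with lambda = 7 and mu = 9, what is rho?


rho = lambda/mu
= 7/9
= 0.7778

0.7778


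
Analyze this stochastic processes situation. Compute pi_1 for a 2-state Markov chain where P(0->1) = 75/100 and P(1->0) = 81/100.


Stationary distribution: pi_0 = p10/(p01+p10), pi_1 = p01/(p01+p10)
p01 = 0.7500, p10 = 0.8100
pi_1 = 0.4808

0.4808


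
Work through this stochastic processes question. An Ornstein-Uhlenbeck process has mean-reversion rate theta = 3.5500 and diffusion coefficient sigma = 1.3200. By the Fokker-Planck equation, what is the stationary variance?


Stationary variance = sigma^2 / (2*theta)
= 1.3200^2 / (2*3.5500)
= 1.7424 / 7.1000
= 0.2454

0.2454


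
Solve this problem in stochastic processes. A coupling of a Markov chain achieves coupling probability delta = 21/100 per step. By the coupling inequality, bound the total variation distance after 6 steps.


TV distance bound <= (1-delta)^n
= (1 - 0.2100)^6
= 0.7900^6
= 0.2431

0.2431


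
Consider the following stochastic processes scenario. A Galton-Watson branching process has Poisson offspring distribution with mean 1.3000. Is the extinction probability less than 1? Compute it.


Since mu = 1.3000 > 1, extinction prob q < 1.
Solve s = exp(mu*(s-1)) iteratively.
q = 0.5770

0.5770


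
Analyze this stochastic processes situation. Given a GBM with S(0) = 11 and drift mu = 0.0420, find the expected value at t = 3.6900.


E[S(t)] = S(0) * exp(mu * t)
= 11 * exp(0.0420 * 3.6900)
= 11 * 1.1676
= 12.8440

12.8440


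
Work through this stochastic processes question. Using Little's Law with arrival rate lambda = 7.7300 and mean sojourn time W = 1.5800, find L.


Little's Law: L = lambda * W
= 7.7300 * 1.5800
= 12.2134

12.2134


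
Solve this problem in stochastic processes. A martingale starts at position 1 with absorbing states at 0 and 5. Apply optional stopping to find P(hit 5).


By optional stopping theorem: E(M at tau) = M(0) = 1
P(hit 5)*5 + P(hit 0)*0 = 1
P(hit 5) = (1 - 0)/(5 - 0) = 1/5 = 0.2000

0.2000


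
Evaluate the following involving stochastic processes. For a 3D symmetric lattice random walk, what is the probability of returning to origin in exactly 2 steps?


P(return in 2 steps) = P(reverse first step) = 1/(2d)
= 1/6
= 0.1667

0.1667


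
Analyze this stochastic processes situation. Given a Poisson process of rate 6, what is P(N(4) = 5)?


P(N(t)=k) = (lambda*t)^k * exp(-lambda*t) / k!
lambda*t = 24
= 24^5 * exp(-24) / 5!
= 7962624 * 3.7751e-11 / 120
= 2.5050e-06

2.5050e-06


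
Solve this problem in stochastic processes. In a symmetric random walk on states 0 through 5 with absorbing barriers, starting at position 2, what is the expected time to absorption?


For symmetric RW on 0,...,N with absorbing barriers, E(i) = i*(N-i)
E(2) = 2 * 3 = 6

6


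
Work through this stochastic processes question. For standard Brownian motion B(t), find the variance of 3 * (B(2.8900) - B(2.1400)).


Var(alpha*(B(t)-B(s))) = alpha^2 * (t-s)
= 3^2 * (2.8900 - 2.1400)
= 9 * 0.7500
= 6.7500

6.7500


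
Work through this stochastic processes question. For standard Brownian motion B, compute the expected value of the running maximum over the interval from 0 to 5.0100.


E(max B(s)) = sqrt(2t/pi)
= sqrt(2*5.0100/pi)
= sqrt(3.1895)
= 1.7859

1.7859


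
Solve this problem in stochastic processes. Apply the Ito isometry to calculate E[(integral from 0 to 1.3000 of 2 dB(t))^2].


By Ito isometry: E[(int f dB)^2] = int f^2 dt
= 2^2 * 1.3000
= 4 * 1.3000 = 5.2000

5.2000


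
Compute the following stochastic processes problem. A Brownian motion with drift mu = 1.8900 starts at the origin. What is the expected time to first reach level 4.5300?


Expected first passage time = a/mu
= 4.5300/1.8900
= 2.3968

2.3968


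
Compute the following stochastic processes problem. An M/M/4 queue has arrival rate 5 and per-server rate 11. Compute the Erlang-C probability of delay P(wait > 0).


a = lambda/mu = 0.4545
rho = a/c = 0.1136
Erlang-C formula applied:
C(c,a) = 0.0013

0.0013


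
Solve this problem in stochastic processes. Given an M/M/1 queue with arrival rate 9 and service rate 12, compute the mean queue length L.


rho = 9/12 = 0.7500
L = rho/(1-rho)
= 0.7500/0.2500
= 3.0000

3.0000


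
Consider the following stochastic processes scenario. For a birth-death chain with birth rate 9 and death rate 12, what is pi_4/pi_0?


For birth-death process, pi_n/pi_0 = (lambda/mu)^n
= (9/12)^4
= 0.3164

0.3164


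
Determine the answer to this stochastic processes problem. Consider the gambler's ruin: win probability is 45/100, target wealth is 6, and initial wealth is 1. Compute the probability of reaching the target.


Gambler's ruin formula:
r = q/p = 0.5500/0.4500 = 1.2222
P(win) = (1 - r^i)/(1 - r^N)
= (1 - 1.2222^1)/(1 - 1.2222^6)
= 0.0952

0.0952


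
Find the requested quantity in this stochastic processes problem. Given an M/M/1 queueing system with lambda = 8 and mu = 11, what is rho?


rho = lambda/mu
= 8/11
= 0.7273

0.7273


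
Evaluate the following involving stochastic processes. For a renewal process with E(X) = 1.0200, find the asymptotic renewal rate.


Long-run renewal rate = 1/E(X)
= 1/1.0200
= 0.9804

0.9804


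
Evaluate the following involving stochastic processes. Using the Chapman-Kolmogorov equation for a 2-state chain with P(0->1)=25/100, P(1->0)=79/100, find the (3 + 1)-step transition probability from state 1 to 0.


P^4 = P^3 * P^1
Computing via matrix multiplication of the transition matrix.
Entry (1,0) of P^4 = 0.7596

0.7596


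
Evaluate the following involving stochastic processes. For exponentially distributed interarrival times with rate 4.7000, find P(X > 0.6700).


P(X > t) = exp(-lambda * t)
= exp(-4.7000 * 0.6700)
= exp(-3.1490) = 0.0429

0.0429


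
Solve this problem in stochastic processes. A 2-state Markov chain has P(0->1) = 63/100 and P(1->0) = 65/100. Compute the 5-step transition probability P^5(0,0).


Computing P^5 by matrix multiplication.
P = [[0.3700, 0.6300], [0.6500, 0.3500]]
After raising P to the power 5:
P^5(0,0) = 0.5070

0.5070


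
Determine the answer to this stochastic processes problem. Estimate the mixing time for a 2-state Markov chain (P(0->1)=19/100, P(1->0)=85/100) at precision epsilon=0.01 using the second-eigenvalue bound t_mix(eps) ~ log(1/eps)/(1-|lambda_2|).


lambda_2 = |1 - p01 - p10| = |1 - 0.1900 - 0.8500| = 0.0400
t_mix ~ log(1/eps)/(1 - |lambda_2|)
= log(100)/(1 - 0.0400) = 4.6052/0.9600
= 4.7971

4.7971


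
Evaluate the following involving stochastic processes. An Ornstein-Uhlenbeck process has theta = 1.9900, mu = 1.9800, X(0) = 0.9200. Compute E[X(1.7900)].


E[X(t)] = mu + (X(0) - mu)*exp(-theta*t)
= 1.9800 + (0.9200 - 1.9800)*exp(-1.9900*1.7900)
= 1.9800 + -1.0600 * 0.0284
= 1.9499

1.9499


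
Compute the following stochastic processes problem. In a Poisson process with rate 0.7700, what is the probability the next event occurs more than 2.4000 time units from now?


P(X > t) = exp(-lambda * t)
= exp(-0.7700 * 2.4000)
= exp(-1.8480) = 0.1576

0.1576


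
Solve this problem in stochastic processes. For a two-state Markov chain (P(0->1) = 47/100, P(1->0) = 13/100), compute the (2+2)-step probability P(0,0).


P^4 = P^2 * P^2
Computing via matrix multiplication of the transition matrix.
Entry (0,0) of P^4 = 0.2367

0.2367


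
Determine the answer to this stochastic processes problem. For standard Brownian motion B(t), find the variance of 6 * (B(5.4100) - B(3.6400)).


Var(alpha*(B(t)-B(s))) = alpha^2 * (t-s)
= 6^2 * (5.4100 - 3.6400)
= 36 * 1.7700
= 63.7200

63.7200


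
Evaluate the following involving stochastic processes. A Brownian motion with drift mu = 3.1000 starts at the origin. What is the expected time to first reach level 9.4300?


Expected first passage time = a/mu
= 9.4300/3.1000
= 3.0419

3.0419


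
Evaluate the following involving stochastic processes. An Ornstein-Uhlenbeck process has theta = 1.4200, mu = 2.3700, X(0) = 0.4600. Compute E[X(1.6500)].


E[X(t)] = mu + (X(0) - mu)*exp(-theta*t)
= 2.3700 + (0.4600 - 2.3700)*exp(-1.4200*1.6500)
= 2.3700 + -1.9100 * 0.0960
= 2.1866

2.1866


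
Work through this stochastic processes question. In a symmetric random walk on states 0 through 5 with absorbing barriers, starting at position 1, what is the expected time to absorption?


For symmetric RW on 0,...,N with absorbing barriers, E(i) = i*(N-i)
E(1) = 1 * 4 = 4

4


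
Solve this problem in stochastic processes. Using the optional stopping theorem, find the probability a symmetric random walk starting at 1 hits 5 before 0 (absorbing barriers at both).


By optional stopping theorem: E(M at tau) = M(0) = 1
P(hit 5)*5 + P(hit 0)*0 = 1
P(hit 5) = (1 - 0)/(5 - 0) = 1/5 = 0.2000

0.2000


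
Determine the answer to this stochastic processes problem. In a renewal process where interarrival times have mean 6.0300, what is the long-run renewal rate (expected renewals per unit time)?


Long-run renewal rate = 1/E(X)
= 1/6.0300
= 0.1658

0.1658


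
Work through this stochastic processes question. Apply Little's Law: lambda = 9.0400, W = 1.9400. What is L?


Little's Law: L = lambda * W
= 9.0400 * 1.9400
= 17.5376

17.5376


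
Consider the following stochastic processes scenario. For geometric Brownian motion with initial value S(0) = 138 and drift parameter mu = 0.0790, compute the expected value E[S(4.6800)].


E[S(t)] = S(0) * exp(mu * t)
= 138 * exp(0.0790 * 4.6800)
= 138 * 1.4473
= 199.7314

199.7314


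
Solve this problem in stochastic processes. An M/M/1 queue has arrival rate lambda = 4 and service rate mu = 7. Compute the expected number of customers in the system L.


rho = 4/7 = 0.5714
L = rho/(1-rho)
= 0.5714/0.4286
= 1.3333

1.3333


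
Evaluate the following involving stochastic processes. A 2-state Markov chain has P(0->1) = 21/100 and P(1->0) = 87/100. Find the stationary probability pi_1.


Stationary distribution: pi_0 = p10/(p01+p10), pi_1 = p01/(p01+p10)
p01 = 0.2100, p10 = 0.8700
pi_1 = 0.1944

0.1944


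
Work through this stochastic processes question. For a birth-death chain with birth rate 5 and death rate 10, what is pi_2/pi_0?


For birth-death process, pi_n/pi_0 = (lambda/mu)^n
= (5/10)^2
= 0.2500

0.2500


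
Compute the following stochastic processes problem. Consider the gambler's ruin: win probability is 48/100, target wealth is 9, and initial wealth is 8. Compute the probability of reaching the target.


Gambler's ruin formula:
r = q/p = 0.5200/0.4800 = 1.0833
P(win) = (1 - r^i)/(1 - r^N)
= (1 - 1.0833^8)/(1 - 1.0833^9)
= 0.8502

0.8502


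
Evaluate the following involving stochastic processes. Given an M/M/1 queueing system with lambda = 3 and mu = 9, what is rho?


rho = lambda/mu
= 3/9
= 0.3333

0.3333


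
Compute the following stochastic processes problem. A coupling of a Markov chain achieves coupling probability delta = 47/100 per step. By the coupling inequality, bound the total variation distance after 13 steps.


TV distance bound <= (1-delta)^n
= (1 - 0.4700)^13
= 0.5300^13
= 2.6037e-04

2.6037e-04


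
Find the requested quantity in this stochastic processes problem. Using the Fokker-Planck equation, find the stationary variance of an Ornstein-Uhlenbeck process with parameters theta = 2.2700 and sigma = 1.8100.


Stationary variance = sigma^2 / (2*theta)
= 1.8100^2 / (2*2.2700)
= 3.2761 / 4.5400
= 0.7216

0.7216


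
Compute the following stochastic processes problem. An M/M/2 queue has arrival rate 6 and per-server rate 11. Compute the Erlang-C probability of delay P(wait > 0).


a = lambda/mu = 0.5455
rho = a/c = 0.2727
Erlang-C formula applied:
C(c,a) = 0.1169

0.1169


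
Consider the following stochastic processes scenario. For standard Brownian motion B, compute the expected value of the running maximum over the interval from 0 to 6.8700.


E(max B(s)) = sqrt(2t/pi)
= sqrt(2*6.8700/pi)
= sqrt(4.3736)
= 2.0913

2.0913


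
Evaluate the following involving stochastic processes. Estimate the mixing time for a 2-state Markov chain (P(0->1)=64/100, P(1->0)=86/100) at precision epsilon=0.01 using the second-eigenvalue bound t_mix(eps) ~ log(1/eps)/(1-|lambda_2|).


lambda_2 = |1 - p01 - p10| = |1 - 0.6400 - 0.8600| = 0.5000
t_mix ~ log(1/eps)/(1 - |lambda_2|)
= log(100)/(1 - 0.5000) = 4.6052/0.5000
= 9.2103

9.2103


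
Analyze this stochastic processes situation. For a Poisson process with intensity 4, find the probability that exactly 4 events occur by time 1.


P(N(t)=k) = (lambda*t)^k * exp(-lambda*t) / k!
lambda*t = 4
= 4^4 * exp(-4) / 4!
= 256 * 0.0183 / 24
= 0.1954

0.1954


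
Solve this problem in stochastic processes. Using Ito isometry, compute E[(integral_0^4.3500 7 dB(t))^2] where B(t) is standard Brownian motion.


By Ito isometry: E[(int f dB)^2] = int f^2 dt
= 7^2 * 4.3500
= 49 * 4.3500 = 213.1500

213.1500


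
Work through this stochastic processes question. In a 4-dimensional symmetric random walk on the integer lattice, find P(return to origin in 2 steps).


P(return in 2 steps) = P(reverse first step) = 1/(2d)
= 1/8
= 0.1250

0.1250


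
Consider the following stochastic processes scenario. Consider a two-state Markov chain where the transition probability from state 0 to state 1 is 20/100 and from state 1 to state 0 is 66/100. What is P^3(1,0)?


Computing P^3 by matrix multiplication.
P = [[0.8000, 0.2000], [0.6600, 0.3400]]
After raising P to the power 3:
P^3(1,0) = 0.7653

0.7653


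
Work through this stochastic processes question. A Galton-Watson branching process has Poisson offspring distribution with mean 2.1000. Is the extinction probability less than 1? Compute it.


Since mu = 2.1000 > 1, extinction prob q < 1.
Solve s = exp(mu*(s-1)) iteratively.
q = 0.1779

0.1779


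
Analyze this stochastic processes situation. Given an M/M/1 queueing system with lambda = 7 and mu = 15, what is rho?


rho = lambda/mu
= 7/15
= 0.4667

0.4667


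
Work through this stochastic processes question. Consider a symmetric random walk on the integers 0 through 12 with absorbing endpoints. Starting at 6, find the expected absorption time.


For symmetric RW on 0,...,N with absorbing barriers, E(i) = i*(N-i)
E(6) = 6 * 6 = 36

36


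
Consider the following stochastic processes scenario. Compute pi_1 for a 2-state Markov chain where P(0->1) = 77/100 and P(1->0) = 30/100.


Stationary distribution: pi_0 = p10/(p01+p10), pi_1 = p01/(p01+p10)
p01 = 0.7700, p10 = 0.3000
pi_1 = 0.7196

0.7196


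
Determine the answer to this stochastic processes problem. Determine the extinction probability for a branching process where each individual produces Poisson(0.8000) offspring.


Since mu = 0.8000 <= 1, extinction probability = 1.

1.0000


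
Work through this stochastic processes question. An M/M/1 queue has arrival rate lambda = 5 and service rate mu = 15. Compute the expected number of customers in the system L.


rho = 5/15 = 0.3333
L = rho/(1-rho)
= 0.3333/0.6667
= 0.5000

0.5000


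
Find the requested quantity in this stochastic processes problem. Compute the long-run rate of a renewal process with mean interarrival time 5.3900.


Long-run renewal rate = 1/E(X)
= 1/5.3900
= 0.1855

0.1855


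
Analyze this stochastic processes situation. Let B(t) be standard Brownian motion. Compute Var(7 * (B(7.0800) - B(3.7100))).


Var(alpha*(B(t)-B(s))) = alpha^2 * (t-s)
= 7^2 * (7.0800 - 3.7100)
= 49 * 3.3700
= 165.1300

165.1300


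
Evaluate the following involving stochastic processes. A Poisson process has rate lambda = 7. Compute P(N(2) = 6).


P(N(t)=k) = (lambda*t)^k * exp(-lambda*t) / k!
lambda*t = 14
= 14^6 * exp(-14) / 6!
= 7529536 * 8.3153e-07 / 720
= 0.0087

0.0087


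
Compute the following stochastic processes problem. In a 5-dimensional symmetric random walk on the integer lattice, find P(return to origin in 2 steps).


P(return in 2 steps) = P(reverse first step) = 1/(2d)
= 1/10
= 0.1000

0.1000


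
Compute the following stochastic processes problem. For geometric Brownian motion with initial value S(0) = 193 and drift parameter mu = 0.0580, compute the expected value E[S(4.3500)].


E[S(t)] = S(0) * exp(mu * t)
= 193 * exp(0.0580 * 4.3500)
= 193 * 1.2870
= 248.3875

248.3875


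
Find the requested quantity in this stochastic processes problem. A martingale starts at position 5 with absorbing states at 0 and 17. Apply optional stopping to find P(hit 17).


By optional stopping theorem: E(M at tau) = M(0) = 5
P(hit 17)*17 + P(hit 0)*0 = 5
P(hit 17) = (5 - 0)/(17 - 0) = 5/17 = 0.2941

0.2941


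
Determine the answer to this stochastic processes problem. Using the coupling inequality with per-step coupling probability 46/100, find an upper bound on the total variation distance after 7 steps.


TV distance bound <= (1-delta)^n
= (1 - 0.4600)^7
= 0.5400^7
= 0.0134

0.0134


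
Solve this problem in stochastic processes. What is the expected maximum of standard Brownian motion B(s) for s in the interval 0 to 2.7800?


E(max B(s)) = sqrt(2t/pi)
= sqrt(2*2.7800/pi)
= sqrt(1.7698)
= 1.3303

1.3303


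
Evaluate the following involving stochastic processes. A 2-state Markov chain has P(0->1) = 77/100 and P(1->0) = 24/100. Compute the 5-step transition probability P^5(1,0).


Computing P^5 by matrix multiplication.
P = [[0.2300, 0.7700], [0.2400, 0.7600]]
After raising P to the power 5:
P^5(1,0) = 0.2376

0.2376


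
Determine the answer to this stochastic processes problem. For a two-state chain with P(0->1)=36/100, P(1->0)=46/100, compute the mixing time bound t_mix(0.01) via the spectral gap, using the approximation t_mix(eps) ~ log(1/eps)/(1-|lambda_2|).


lambda_2 = |1 - p01 - p10| = |1 - 0.3600 - 0.4600| = 0.1800
t_mix ~ log(1/eps)/(1 - |lambda_2|)
= log(100)/(1 - 0.1800) = 4.6052/0.8200
= 5.6161

5.6161


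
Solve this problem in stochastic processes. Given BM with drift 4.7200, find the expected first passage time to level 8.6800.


Expected first passage time = a/mu
= 8.6800/4.7200
= 1.8390

1.8390


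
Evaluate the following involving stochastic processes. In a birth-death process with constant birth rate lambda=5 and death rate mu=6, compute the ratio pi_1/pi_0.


For birth-death process, pi_n/pi_0 = (lambda/mu)^n
= (5/6)^1
= 0.8333

0.8333


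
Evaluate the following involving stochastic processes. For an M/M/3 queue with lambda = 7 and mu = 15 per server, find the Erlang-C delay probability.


a = lambda/mu = 0.4667
rho = a/c = 0.1556
Erlang-C formula applied:
C(c,a) = 0.0126

0.0126


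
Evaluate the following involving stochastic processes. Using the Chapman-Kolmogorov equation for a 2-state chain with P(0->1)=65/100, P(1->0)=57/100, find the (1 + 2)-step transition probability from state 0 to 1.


P^3 = P^1 * P^2
Computing via matrix multiplication of the transition matrix.
Entry (0,1) of P^3 = 0.5385

0.5385


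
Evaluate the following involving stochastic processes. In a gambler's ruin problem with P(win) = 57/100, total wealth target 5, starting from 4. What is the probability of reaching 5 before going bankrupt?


Gambler's ruin formula:
r = q/p = 0.4300/0.5700 = 0.7544
P(win) = (1 - r^i)/(1 - r^N)
= (1 - 0.7544^4)/(1 - 0.7544^5)
= 0.8947

0.8947


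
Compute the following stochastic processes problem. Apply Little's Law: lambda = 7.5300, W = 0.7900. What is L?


Little's Law: L = lambda * W
= 7.5300 * 0.7900
= 5.9487

5.9487


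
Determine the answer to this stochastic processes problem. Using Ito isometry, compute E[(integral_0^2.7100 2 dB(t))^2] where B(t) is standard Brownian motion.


By Ito isometry: E[(int f dB)^2] = int f^2 dt
= 2^2 * 2.7100
= 4 * 2.7100 = 10.8400

10.8400


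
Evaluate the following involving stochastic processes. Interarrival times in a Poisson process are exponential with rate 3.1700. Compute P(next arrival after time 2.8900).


P(X > t) = exp(-lambda * t)
= exp(-3.1700 * 2.8900)
= exp(-9.1613) = 1.0503e-04

1.0503e-04


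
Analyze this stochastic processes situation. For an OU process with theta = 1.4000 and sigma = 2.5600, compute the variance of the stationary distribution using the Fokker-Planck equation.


Stationary variance = sigma^2 / (2*theta)
= 2.5600^2 / (2*1.4000)
= 6.5536 / 2.8000
= 2.3406

2.3406


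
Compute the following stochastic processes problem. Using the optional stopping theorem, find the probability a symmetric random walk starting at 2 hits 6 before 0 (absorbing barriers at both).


By optional stopping theorem: E(M at tau) = M(0) = 2
P(hit 6)*6 + P(hit 0)*0 = 2
P(hit 6) = (2 - 0)/(6 - 0) = 1/3 = 0.3333

0.3333


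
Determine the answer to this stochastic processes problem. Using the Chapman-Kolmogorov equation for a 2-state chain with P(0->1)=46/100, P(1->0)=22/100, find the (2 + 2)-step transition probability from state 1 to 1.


P^4 = P^2 * P^2
Computing via matrix multiplication of the transition matrix.
Entry (1,1) of P^4 = 0.6799

0.6799


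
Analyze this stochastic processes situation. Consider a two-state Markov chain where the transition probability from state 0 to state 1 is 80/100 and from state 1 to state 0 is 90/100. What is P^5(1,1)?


Computing P^5 by matrix multiplication.
P = [[0.2000, 0.8000], [0.9000, 0.1000]]
After raising P to the power 5:
P^5(1,1) = 0.3816

0.3816


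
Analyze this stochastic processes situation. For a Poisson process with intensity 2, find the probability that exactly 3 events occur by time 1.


P(N(t)=k) = (lambda*t)^k * exp(-lambda*t) / k!
lambda*t = 2
= 2^3 * exp(-2) / 3!
= 8 * 0.1353 / 6
= 0.1804

0.1804


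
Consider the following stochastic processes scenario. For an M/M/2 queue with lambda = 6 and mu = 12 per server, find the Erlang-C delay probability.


a = lambda/mu = 0.5000
rho = a/c = 0.2500
Erlang-C formula applied:
C(c,a) = 0.1000

0.1000


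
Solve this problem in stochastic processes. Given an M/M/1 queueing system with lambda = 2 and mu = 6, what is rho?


rho = lambda/mu
= 2/6
= 0.3333

0.3333


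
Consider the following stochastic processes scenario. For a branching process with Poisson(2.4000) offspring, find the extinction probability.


Since mu = 2.4000 > 1, extinction prob q < 1.
Solve s = exp(mu*(s-1)) iteratively.
q = 0.1214

0.1214


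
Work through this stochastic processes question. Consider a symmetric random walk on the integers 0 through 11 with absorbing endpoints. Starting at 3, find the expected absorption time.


For symmetric RW on 0,...,N with absorbing barriers, E(i) = i*(N-i)
E(3) = 3 * 8 = 24

24


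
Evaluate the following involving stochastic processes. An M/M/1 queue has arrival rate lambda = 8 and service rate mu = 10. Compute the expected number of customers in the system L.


rho = 8/10 = 0.8000
L = rho/(1-rho)
= 0.8000/0.2000
= 4.0000

4.0000


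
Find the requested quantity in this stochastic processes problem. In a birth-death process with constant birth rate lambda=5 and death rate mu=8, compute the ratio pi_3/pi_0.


For birth-death process, pi_n/pi_0 = (lambda/mu)^n
= (5/8)^3
= 0.2441

0.2441


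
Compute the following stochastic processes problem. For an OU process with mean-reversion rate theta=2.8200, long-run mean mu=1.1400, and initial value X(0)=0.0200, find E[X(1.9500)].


E[X(t)] = mu + (X(0) - mu)*exp(-theta*t)
= 1.1400 + (0.0200 - 1.1400)*exp(-2.8200*1.9500)
= 1.1400 + -1.1200 * 0.0041
= 1.1354

1.1354


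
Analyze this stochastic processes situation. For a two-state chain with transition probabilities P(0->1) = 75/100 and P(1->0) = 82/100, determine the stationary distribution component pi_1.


Stationary distribution: pi_0 = p10/(p01+p10), pi_1 = p01/(p01+p10)
p01 = 0.7500, p10 = 0.8200
pi_1 = 0.4777

0.4777


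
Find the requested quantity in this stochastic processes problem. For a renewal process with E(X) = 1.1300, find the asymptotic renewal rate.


Long-run renewal rate = 1/E(X)
= 1/1.1300
= 0.8850

0.8850


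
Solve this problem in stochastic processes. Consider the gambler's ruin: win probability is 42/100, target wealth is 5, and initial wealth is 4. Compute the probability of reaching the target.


Gambler's ruin formula:
r = q/p = 0.5800/0.4200 = 1.3810
P(win) = (1 - r^i)/(1 - r^N)
= (1 - 1.3810^4)/(1 - 1.3810^5)
= 0.6556

0.6556


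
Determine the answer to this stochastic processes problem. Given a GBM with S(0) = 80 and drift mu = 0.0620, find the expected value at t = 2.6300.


E[S(t)] = S(0) * exp(mu * t)
= 80 * exp(0.0620 * 2.6300)
= 80 * 1.1771
= 94.1686

94.1686


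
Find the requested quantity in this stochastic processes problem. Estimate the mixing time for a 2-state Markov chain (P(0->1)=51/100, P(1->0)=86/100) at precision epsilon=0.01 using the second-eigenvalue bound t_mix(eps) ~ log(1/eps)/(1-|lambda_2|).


lambda_2 = |1 - p01 - p10| = |1 - 0.5100 - 0.8600| = 0.3700
t_mix ~ log(1/eps)/(1 - |lambda_2|)
= log(100)/(1 - 0.3700) = 4.6052/0.6300
= 7.3098

7.3098


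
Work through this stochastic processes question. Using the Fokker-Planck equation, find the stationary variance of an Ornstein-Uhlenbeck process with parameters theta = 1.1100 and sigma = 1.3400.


Stationary variance = sigma^2 / (2*theta)
= 1.3400^2 / (2*1.1100)
= 1.7956 / 2.2200
= 0.8088

0.8088


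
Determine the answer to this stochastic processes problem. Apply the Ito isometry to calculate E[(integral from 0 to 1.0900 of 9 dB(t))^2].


By Ito isometry: E[(int f dB)^2] = int f^2 dt
= 9^2 * 1.0900
= 81 * 1.0900 = 88.2900

88.2900


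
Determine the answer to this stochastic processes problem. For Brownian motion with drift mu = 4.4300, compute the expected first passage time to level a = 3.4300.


Expected first passage time = a/mu
= 3.4300/4.4300
= 0.7743

0.7743


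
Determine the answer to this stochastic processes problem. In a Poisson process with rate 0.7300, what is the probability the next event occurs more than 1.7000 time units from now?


P(X > t) = exp(-lambda * t)
= exp(-0.7300 * 1.7000)
= exp(-1.2410) = 0.2891

0.2891
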